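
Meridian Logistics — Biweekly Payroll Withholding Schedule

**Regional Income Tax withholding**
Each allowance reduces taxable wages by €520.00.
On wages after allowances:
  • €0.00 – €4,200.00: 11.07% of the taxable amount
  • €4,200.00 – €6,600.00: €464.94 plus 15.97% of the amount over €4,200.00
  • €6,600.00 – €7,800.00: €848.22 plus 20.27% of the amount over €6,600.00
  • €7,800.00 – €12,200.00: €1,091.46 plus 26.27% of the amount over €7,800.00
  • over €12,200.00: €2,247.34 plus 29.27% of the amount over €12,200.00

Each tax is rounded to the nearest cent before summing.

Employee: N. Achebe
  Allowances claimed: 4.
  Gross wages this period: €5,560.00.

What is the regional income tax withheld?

Regional Income Tax: taxable = €5,560.00 − 4×€520.00 = €3,480.00
  11.07% × €3,480.00 = €385.24

€385.24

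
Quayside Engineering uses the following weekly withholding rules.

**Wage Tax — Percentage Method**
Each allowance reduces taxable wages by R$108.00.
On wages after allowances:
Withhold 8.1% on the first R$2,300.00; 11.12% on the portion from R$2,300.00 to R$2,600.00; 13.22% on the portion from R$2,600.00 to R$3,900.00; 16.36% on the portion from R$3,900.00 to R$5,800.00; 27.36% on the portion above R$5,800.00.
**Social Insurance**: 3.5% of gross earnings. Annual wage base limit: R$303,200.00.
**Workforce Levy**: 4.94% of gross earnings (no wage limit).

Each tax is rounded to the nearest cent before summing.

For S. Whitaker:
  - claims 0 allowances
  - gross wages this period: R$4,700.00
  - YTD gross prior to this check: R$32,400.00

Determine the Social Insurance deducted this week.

R$164.50

Social Insurance: 3.5% × R$4,700.00 = R$164.50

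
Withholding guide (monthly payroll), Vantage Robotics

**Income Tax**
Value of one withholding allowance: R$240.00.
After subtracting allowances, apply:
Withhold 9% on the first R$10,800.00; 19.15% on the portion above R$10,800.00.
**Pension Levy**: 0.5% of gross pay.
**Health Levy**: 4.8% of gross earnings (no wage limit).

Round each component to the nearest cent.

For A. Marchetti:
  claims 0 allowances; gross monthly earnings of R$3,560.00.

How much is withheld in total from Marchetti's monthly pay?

R$509.08

Income Tax: taxable = R$3,560.00
  9% × R$3,560.00 = R$320.40
Pension Levy: 0.5% × R$3,560.00 = R$17.80
Health Levy: 4.8% × R$3,560.00 = R$170.88
Total: R$320.40 + R$17.80 + R$170.88 = R$509.08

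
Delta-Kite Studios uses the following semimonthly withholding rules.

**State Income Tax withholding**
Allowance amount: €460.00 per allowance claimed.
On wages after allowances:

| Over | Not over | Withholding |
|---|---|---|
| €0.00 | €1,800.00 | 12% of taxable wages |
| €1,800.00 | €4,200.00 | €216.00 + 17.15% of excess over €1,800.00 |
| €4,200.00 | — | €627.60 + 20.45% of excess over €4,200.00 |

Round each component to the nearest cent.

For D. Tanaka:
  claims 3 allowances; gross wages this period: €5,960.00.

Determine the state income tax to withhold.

State Income Tax: taxable = €5,960.00 − 3×€460.00 = €4,580.00
  €627.60 + 20.45% × (€4,580.00 − €4,200.00) = €627.60 + 20.45% × €380.00 = €705.31

€705.31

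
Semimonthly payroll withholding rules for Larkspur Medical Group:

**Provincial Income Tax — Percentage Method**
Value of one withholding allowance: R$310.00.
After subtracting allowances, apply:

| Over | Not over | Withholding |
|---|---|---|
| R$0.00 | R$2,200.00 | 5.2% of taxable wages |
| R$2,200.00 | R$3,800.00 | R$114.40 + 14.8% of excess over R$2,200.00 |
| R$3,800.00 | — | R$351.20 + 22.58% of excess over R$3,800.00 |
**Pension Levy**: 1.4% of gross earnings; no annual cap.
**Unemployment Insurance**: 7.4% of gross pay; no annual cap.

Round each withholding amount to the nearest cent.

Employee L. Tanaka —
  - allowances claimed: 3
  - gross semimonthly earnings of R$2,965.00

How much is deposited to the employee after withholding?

Provincial Income Tax: taxable = R$2,965.00 − 3×R$310.00 = R$2,035.00
  5.2% × R$2,035.00 = R$105.82
Pension Levy: 1.4% × R$2,965.00 = R$41.51
Unemployment Insurance: 7.4% × R$2,965.00 = R$219.41
Total withheld: R$105.82 + R$41.51 + R$219.41 = R$366.74
Net pay: R$2,965.00 − R$366.74 = R$2,598.26

R$2,598.26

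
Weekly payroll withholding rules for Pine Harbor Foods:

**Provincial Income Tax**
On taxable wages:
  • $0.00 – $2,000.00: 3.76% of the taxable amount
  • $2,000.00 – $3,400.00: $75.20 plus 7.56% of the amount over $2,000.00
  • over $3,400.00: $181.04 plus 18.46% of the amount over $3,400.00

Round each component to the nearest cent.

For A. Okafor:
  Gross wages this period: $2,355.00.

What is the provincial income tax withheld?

$102.04

Provincial Income Tax: taxable = $2,355.00
  $75.20 + 7.56% × ($2,355.00 − $2,000.00) = $75.20 + 7.56% × $355.00 = $102.04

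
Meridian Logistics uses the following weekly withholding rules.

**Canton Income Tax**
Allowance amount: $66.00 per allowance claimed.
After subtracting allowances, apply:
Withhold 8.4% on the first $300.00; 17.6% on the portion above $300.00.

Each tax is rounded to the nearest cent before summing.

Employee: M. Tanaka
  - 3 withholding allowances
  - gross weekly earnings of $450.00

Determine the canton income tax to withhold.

Canton Income Tax: taxable = $450.00 − 3×$66.00 = $252.00
  8.4% × $252.00 = $21.17

$21.17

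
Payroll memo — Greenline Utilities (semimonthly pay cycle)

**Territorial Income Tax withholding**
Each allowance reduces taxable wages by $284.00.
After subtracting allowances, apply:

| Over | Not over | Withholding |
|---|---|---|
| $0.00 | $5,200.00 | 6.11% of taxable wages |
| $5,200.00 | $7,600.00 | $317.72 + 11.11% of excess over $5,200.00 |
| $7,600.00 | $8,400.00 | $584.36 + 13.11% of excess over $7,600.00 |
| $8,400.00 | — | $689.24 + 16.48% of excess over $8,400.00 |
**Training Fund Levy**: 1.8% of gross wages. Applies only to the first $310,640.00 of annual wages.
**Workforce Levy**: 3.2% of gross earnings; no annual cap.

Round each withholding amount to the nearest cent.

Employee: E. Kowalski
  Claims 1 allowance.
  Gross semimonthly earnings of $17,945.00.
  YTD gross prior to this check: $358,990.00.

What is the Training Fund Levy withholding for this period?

Training Fund Levy: YTD $358,990.00 ≥ cap $310,640.00 → $0.00

$0.00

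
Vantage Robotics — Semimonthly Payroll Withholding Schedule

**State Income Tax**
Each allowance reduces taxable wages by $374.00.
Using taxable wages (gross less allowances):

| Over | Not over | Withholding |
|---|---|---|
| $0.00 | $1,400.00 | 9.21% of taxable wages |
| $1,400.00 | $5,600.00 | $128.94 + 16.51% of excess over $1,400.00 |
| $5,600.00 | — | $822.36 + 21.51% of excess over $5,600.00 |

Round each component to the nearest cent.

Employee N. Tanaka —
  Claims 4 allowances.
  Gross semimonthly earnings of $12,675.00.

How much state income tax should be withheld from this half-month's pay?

$2,022.40

State Income Tax: taxable = $12,675.00 − 4×$374.00 = $11,179.00
  $822.36 + 21.51% × ($11,179.00 − $5,600.00) = $822.36 + 21.51% × $5,579.00 = $2,022.40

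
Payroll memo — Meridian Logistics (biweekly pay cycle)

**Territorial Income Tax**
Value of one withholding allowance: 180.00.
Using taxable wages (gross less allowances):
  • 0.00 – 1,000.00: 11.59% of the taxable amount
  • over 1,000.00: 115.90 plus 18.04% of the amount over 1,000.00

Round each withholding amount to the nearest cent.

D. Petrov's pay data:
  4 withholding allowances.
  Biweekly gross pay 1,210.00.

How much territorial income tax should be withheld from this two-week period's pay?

56.79

Territorial Income Tax: taxable = 1,210.00 − 4×180.00 = 490.00
  11.59% × 490.00 = 56.79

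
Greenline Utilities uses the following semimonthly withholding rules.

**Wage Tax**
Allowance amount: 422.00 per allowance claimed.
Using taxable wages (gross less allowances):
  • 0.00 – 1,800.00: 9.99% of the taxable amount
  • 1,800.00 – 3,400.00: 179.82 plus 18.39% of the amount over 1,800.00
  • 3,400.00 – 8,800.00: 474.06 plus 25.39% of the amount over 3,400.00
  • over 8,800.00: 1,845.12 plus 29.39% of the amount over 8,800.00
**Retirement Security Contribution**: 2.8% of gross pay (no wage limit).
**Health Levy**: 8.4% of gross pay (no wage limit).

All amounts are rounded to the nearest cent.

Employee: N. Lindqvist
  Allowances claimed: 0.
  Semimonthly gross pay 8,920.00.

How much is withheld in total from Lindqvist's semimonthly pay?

2,879.43

Wage Tax: taxable = 8,920.00
  1,845.12 + 29.39% × (8,920.00 − 8,800.00) = 1,845.12 + 29.39% × 120.00 = 1,880.39
Retirement Security Contribution: 2.8% × 8,920.00 = 249.76
Health Levy: 8.4% × 8,920.00 = 749.28
Total: 1,880.39 + 249.76 + 749.28 = 2,879.43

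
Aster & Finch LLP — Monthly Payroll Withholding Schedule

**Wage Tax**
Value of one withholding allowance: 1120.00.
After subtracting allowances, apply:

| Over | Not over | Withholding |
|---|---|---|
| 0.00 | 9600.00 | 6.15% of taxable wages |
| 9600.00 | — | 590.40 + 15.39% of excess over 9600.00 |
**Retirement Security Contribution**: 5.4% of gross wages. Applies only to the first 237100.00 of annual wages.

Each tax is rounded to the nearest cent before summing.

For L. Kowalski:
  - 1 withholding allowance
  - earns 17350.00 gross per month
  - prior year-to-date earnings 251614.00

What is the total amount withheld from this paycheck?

Wage Tax: taxable = 17350.00 − 1×1120.00 = 16230.00
  590.40 + 15.39% × (16230.00 − 9600.00) = 590.40 + 15.39% × 6630.00 = 1610.76
Retirement Security Contribution: YTD 251614.00 ≥ cap 237100.00 → 0.00
Total: 1610.76 + 0.00 = 1610.76

1610.76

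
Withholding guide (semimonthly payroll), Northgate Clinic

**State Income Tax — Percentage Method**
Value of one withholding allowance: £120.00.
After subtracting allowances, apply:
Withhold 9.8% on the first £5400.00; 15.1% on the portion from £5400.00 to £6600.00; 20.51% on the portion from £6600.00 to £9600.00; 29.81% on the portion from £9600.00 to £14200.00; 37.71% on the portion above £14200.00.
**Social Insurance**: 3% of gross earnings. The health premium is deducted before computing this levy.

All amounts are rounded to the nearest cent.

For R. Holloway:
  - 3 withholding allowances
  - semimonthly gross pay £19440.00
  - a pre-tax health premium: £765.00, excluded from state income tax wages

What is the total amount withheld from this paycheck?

State Income Tax: taxable = £19440.00 − £765.00 − 3×£120.00 = £18315.00
  £2696.96 + 37.71% × (£18315.00 − £14200.00) = £2696.96 + 37.71% × £4115.00 = £4248.73
Social Insurance: 3% × £18675.00 = £560.25
Total: £4248.73 + £560.25 = £4808.98

£4808.98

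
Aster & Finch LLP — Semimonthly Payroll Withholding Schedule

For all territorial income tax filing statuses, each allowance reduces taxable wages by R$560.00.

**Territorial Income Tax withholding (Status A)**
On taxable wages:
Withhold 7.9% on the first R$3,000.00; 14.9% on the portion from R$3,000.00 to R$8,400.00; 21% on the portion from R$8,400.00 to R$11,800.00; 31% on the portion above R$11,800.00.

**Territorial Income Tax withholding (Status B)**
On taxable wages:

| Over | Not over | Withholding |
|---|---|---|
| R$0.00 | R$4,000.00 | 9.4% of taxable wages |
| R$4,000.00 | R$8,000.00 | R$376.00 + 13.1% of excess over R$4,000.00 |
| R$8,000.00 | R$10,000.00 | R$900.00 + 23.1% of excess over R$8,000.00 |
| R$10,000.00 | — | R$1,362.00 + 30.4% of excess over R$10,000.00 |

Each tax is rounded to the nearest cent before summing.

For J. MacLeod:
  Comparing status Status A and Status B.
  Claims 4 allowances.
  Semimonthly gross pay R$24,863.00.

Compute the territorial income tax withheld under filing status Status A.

Territorial Income Tax (Status A): taxable = R$24,863.00 − 4×R$560.00 = R$22,623.00
  R$1,755.60 + 31% × (R$22,623.00 − R$11,800.00) = R$1,755.60 + 31% × R$10,823.00 = R$5,110.73

R$5,110.73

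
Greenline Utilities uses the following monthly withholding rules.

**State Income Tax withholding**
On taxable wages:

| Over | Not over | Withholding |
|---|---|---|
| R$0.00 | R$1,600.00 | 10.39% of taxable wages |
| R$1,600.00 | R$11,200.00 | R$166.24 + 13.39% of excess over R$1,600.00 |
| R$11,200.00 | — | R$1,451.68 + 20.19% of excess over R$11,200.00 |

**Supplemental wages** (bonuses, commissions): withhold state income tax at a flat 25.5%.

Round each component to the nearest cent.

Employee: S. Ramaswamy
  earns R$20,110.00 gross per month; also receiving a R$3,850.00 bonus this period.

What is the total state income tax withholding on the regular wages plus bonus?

State Income Tax: taxable = R$20,110.00
  R$1,451.68 + 20.19% × (R$20,110.00 − R$11,200.00) = R$1,451.68 + 20.19% × R$8,910.00 = R$3,250.61
Supplemental (25.5% flat on bonus): 25.5% × R$3,850.00 = R$981.75
Total state income tax: R$3,250.61 + R$981.75 = R$4,232.36

R$4,232.36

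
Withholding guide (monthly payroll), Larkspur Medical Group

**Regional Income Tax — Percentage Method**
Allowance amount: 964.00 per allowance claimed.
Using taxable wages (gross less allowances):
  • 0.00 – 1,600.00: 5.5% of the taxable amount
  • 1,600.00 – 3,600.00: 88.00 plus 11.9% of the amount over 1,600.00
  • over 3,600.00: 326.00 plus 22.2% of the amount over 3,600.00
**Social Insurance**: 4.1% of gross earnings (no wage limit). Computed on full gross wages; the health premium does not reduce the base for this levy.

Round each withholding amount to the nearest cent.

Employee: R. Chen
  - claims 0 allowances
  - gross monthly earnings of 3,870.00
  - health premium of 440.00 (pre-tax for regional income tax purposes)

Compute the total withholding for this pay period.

Regional Income Tax: taxable = 3,870.00 − 440.00 = 3,430.00
  88.00 + 11.9% × (3,430.00 − 1,600.00) = 88.00 + 11.9% × 1,830.00 = 305.77
Social Insurance: 4.1% × 3,870.00 = 158.67
Total: 305.77 + 158.67 = 464.44

464.44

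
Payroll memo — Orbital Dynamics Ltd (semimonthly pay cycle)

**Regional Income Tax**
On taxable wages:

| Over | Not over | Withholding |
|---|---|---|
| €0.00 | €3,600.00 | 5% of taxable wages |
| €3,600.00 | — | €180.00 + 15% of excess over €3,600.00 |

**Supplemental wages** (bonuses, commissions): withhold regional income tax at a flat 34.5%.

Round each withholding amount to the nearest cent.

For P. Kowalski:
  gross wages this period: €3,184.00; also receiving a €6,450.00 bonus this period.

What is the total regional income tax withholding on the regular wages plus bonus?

€2,384.45

Regional Income Tax: taxable = €3,184.00
  5% × €3,184.00 = €159.20
Supplemental (34.5% flat on bonus): 34.5% × €6,450.00 = €2,225.25
Total regional income tax: €159.20 + €2,225.25 = €2,384.45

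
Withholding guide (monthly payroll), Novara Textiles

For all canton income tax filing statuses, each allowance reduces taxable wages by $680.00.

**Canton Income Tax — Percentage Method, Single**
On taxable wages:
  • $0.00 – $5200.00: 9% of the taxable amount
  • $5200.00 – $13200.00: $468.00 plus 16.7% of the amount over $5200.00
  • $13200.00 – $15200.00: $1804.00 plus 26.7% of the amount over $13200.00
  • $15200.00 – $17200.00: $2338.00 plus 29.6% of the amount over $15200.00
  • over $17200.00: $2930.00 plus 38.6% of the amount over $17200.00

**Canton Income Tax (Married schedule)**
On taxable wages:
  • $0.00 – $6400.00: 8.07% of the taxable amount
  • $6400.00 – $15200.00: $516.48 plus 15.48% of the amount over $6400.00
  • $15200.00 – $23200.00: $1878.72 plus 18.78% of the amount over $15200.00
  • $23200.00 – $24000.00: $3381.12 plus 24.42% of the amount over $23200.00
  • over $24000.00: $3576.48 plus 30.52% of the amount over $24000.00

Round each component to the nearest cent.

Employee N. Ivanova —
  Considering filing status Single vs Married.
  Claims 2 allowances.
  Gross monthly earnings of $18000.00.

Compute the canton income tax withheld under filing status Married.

$2149.15

Canton Income Tax (Married): taxable = $18000.00 − 2×$680.00 = $16640.00
  $1878.72 + 18.78% × ($16640.00 − $15200.00) = $1878.72 + 18.78% × $1440.00 = $2149.15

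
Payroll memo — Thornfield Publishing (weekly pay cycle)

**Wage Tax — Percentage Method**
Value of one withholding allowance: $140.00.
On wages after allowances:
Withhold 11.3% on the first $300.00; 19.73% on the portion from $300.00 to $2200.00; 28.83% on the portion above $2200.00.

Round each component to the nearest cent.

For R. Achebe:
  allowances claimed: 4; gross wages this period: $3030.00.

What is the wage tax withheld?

$486.61

Wage Tax: taxable = $3030.00 − 4×$140.00 = $2470.00
  $408.77 + 28.83% × ($2470.00 − $2200.00) = $408.77 + 28.83% × $270.00 = $486.61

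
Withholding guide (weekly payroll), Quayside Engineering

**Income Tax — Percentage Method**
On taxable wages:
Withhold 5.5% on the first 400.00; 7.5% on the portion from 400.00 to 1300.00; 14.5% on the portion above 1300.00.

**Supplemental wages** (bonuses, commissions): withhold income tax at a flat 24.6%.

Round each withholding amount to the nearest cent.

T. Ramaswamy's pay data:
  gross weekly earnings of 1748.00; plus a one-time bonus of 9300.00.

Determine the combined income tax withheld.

Income Tax: taxable = 1748.00
  89.50 + 14.5% × (1748.00 − 1300.00) = 89.50 + 14.5% × 448.00 = 154.46
Supplemental (24.6% flat on bonus): 24.6% × 9300.00 = 2287.80
Total income tax: 154.46 + 2287.80 = 2442.26

2442.26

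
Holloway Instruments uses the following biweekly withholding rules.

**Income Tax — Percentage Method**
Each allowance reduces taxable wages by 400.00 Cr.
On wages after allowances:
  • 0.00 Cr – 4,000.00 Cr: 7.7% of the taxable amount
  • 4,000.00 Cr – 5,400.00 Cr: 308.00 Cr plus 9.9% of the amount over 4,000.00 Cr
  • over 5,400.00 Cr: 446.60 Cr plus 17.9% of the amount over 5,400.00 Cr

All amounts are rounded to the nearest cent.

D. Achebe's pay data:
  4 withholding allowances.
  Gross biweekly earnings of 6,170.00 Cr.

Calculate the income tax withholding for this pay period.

Income Tax: taxable = 6,170.00 Cr − 4×400.00 Cr = 4,570.00 Cr
  308.00 Cr + 9.9% × (4,570.00 Cr − 4,000.00 Cr) = 308.00 Cr + 9.9% × 570.00 Cr = 364.43 Cr

364.43 Cr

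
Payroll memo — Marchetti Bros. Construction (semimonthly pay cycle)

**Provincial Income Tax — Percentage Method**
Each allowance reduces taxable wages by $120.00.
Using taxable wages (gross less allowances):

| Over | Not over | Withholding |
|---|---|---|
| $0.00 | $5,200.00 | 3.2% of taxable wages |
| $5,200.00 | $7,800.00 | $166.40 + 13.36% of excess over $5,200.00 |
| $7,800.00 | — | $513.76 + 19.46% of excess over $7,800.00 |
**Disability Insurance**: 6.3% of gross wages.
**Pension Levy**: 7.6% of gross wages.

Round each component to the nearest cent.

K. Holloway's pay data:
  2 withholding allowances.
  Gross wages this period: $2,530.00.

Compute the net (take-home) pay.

Provincial Income Tax: taxable = $2,530.00 − 2×$120.00 = $2,290.00
  3.2% × $2,290.00 = $73.28
Disability Insurance: 6.3% × $2,530.00 = $159.39
Pension Levy: 7.6% × $2,530.00 = $192.28
Total withheld: $73.28 + $159.39 + $192.28 = $424.95
Net pay: $2,530.00 − $424.95 = $2,105.05

$2,105.05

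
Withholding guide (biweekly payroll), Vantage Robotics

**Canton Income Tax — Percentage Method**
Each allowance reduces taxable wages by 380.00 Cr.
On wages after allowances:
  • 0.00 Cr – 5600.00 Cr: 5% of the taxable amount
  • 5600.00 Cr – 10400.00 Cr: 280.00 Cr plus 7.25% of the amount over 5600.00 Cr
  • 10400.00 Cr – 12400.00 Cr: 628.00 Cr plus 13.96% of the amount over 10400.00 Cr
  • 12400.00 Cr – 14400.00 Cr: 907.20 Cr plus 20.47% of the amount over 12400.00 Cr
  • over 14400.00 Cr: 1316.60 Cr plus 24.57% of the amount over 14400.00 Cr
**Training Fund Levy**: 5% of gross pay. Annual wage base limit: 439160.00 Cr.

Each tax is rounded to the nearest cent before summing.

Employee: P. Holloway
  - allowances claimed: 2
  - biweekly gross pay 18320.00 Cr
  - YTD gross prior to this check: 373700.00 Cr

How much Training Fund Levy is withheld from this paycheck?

Training Fund Levy: 5% × 18320.00 Cr = 916.00 Cr

916.00 Cr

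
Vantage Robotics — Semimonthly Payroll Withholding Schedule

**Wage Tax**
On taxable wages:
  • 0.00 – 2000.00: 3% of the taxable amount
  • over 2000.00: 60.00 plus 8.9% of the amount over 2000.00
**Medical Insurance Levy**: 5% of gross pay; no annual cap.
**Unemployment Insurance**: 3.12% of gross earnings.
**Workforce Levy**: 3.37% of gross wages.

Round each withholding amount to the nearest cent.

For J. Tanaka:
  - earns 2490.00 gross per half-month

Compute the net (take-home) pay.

2100.29

Wage Tax: taxable = 2490.00
  60.00 + 8.9% × (2490.00 − 2000.00) = 60.00 + 8.9% × 490.00 = 103.61
Medical Insurance Levy: 5% × 2490.00 = 124.50
Unemployment Insurance: 3.12% × 2490.00 = 77.69
Workforce Levy: 3.37% × 2490.00 = 83.91
Total withheld: 103.61 + 124.50 + 77.69 + 83.91 = 389.71
Net pay: 2490.00 − 389.71 = 2100.29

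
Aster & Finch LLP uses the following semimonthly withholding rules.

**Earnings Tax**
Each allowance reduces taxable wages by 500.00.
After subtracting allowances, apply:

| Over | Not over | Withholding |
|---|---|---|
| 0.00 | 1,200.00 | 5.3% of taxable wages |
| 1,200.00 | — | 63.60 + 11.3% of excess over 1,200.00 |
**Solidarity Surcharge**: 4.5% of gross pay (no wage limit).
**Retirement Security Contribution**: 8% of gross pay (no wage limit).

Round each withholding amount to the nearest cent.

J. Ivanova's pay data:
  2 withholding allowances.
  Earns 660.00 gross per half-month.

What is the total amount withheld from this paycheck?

Earnings Tax: taxable = 660.00 − 2×500.00 = -340.00
  Taxable ≤ 0 → 0.00
Solidarity Surcharge: 4.5% × 660.00 = 29.70
Retirement Security Contribution: 8% × 660.00 = 52.80
Total: 0.00 + 29.70 + 52.80 = 82.50

82.50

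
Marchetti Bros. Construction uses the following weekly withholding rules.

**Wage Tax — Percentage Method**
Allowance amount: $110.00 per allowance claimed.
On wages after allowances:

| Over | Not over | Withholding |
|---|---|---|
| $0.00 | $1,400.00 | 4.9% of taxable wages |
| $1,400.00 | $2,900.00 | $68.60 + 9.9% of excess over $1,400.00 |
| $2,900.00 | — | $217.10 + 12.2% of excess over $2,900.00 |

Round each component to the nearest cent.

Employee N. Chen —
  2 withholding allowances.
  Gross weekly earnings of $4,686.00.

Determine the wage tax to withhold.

$408.15

Wage Tax: taxable = $4,686.00 − 2×$110.00 = $4,466.00
  $217.10 + 12.2% × ($4,466.00 − $2,900.00) = $217.10 + 12.2% × $1,566.00 = $408.15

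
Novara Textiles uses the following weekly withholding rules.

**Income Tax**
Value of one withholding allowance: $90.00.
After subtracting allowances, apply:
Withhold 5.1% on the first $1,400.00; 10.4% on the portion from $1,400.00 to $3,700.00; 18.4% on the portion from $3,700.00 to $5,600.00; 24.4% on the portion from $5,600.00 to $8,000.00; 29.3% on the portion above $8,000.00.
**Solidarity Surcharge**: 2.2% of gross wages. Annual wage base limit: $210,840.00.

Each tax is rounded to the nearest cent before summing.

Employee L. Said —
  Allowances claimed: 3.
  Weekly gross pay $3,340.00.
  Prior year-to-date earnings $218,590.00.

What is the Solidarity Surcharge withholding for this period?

Solidarity Surcharge: YTD $218,590.00 ≥ cap $210,840.00 → $0.00

$0.00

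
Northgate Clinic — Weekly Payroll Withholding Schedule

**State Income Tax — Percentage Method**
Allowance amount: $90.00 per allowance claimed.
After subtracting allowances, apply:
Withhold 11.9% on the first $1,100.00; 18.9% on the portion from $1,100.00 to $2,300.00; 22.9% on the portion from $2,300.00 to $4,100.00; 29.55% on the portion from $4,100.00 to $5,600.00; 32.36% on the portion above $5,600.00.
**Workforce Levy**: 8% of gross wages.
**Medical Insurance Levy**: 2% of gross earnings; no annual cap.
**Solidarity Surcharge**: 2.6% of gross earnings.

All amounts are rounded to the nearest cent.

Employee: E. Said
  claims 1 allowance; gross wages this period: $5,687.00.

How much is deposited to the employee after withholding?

$3,758.18

State Income Tax: taxable = $5,687.00 − 1×$90.00 = $5,597.00
  $769.90 + 29.55% × ($5,597.00 − $4,100.00) = $769.90 + 29.55% × $1,497.00 = $1,212.26
Workforce Levy: 8% × $5,687.00 = $454.96
Medical Insurance Levy: 2% × $5,687.00 = $113.74
Solidarity Surcharge: 2.6% × $5,687.00 = $147.86
Total withheld: $1,212.26 + $454.96 + $113.74 + $147.86 = $1,928.82
Net pay: $5,687.00 − $1,928.82 = $3,758.18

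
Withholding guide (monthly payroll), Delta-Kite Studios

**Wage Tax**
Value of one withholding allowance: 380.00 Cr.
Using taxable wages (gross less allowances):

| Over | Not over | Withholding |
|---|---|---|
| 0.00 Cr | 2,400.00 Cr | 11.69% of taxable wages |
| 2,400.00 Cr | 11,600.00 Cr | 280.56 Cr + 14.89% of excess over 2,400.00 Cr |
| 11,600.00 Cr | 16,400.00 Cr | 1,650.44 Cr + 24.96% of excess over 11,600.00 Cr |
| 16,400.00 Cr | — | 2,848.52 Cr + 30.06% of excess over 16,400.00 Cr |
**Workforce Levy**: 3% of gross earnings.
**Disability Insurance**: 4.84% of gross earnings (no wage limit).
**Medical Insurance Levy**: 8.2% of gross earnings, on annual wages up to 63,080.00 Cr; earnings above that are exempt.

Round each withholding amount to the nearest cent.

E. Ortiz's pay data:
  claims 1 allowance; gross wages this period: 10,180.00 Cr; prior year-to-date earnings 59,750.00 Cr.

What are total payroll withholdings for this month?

2,453.59 Cr

Wage Tax: taxable = 10,180.00 Cr − 1×380.00 Cr = 9,800.00 Cr
  280.56 Cr + 14.89% × (9,800.00 Cr − 2,400.00 Cr) = 280.56 Cr + 14.89% × 7,400.00 Cr = 1,382.42 Cr
Workforce Levy: 3% × 10,180.00 Cr = 305.40 Cr
Disability Insurance: 4.84% × 10,180.00 Cr = 492.71 Cr
Medical Insurance Levy: cap 63,080.00 Cr − YTD 59,750.00 Cr = 3,330.00 Cr subject; 8.2% × 3,330.00 Cr = 273.06 Cr
Total: 1,382.42 Cr + 305.40 Cr + 492.71 Cr + 273.06 Cr = 2,453.59 Cr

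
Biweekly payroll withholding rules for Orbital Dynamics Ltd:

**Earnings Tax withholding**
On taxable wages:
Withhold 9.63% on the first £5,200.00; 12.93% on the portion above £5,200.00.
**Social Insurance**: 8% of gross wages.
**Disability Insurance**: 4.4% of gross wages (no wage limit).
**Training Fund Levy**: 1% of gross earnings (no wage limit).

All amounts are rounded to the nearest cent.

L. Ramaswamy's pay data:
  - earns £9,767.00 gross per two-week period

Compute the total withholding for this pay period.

Earnings Tax: taxable = £9,767.00
  £500.76 + 12.93% × (£9,767.00 − £5,200.00) = £500.76 + 12.93% × £4,567.00 = £1,091.27
Social Insurance: 8% × £9,767.00 = £781.36
Disability Insurance: 4.4% × £9,767.00 = £429.75
Training Fund Levy: 1% × £9,767.00 = £97.67
Total: £1,091.27 + £781.36 + £429.75 + £97.67 = £2,400.05

£2,400.05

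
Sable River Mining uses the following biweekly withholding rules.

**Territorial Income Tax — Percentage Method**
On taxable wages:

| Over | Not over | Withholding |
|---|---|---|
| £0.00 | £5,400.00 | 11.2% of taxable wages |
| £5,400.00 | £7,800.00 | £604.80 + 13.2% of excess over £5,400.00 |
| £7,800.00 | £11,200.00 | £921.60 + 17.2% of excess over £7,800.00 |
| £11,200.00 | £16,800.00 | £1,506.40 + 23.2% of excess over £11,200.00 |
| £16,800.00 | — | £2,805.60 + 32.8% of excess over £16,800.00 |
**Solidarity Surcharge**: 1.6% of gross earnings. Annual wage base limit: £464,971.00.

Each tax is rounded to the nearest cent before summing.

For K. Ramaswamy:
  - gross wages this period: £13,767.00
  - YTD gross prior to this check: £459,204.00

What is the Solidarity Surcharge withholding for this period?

Solidarity Surcharge: cap £464,971.00 − YTD £459,204.00 = £5,767.00 subject; 1.6% × £5,767.00 = £92.27

£92.27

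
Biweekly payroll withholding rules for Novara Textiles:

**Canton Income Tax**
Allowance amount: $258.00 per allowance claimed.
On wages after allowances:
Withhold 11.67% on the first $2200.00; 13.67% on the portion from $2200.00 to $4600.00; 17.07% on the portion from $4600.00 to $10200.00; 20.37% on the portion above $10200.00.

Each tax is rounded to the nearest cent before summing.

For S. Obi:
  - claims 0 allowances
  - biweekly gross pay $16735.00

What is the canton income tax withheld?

$2871.92

Canton Income Tax: taxable = $16735.00
  $1540.74 + 20.37% × ($16735.00 − $10200.00) = $1540.74 + 20.37% × $6535.00 = $2871.92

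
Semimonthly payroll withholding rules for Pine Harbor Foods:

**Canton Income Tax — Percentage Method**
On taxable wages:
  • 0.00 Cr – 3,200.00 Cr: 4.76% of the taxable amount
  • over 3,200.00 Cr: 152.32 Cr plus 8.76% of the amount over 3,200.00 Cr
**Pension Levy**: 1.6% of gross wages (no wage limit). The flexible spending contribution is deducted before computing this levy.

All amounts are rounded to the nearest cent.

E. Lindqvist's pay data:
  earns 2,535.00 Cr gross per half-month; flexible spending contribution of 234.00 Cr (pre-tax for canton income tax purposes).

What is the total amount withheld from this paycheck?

146.35 Cr

Canton Income Tax: taxable = 2,535.00 Cr − 234.00 Cr = 2,301.00 Cr
  4.76% × 2,301.00 Cr = 109.53 Cr
Pension Levy: 1.6% × 2,301.00 Cr = 36.82 Cr
Total: 109.53 Cr + 36.82 Cr = 146.35 Cr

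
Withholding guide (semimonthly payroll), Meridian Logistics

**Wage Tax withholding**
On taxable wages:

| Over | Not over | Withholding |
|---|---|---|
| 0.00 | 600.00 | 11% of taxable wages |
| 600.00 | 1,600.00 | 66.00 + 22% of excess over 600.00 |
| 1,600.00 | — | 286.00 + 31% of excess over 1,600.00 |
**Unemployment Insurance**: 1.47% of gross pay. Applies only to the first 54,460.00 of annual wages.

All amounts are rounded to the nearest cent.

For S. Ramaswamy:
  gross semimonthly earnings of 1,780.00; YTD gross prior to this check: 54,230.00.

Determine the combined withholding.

345.18

Wage Tax: taxable = 1,780.00
  286.00 + 31% × (1,780.00 − 1,600.00) = 286.00 + 31% × 180.00 = 341.80
Unemployment Insurance: cap 54,460.00 − YTD 54,230.00 = 230.00 subject; 1.47% × 230.00 = 3.38
Total: 341.80 + 3.38 = 345.18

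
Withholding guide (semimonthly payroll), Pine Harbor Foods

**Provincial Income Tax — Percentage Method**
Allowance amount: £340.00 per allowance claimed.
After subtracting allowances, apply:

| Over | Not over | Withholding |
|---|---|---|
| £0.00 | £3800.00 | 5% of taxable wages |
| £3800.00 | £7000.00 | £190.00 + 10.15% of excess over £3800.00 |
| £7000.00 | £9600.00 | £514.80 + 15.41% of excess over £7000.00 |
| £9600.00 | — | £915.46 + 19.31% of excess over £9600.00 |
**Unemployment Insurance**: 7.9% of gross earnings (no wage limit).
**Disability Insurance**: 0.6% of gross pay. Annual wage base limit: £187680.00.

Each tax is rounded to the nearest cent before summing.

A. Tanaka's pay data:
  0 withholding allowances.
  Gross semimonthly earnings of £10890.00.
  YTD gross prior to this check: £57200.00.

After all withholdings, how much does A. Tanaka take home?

Provincial Income Tax: taxable = £10890.00
  £915.46 + 19.31% × (£10890.00 − £9600.00) = £915.46 + 19.31% × £1290.00 = £1164.56
Unemployment Insurance: 7.9% × £10890.00 = £860.31
Disability Insurance: 0.6% × £10890.00 = £65.34
Total withheld: £1164.56 + £860.31 + £65.34 = £2090.21
Net pay: £10890.00 − £2090.21 = £8799.79

£8799.79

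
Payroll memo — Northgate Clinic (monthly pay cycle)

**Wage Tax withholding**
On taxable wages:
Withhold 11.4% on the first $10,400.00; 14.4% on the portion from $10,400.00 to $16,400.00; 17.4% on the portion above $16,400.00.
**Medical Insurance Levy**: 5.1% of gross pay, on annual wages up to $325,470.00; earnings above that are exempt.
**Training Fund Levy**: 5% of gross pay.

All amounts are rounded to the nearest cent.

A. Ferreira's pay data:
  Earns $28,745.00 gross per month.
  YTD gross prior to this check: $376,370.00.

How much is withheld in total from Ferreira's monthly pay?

Wage Tax: taxable = $28,745.00
  $2,049.60 + 17.4% × ($28,745.00 − $16,400.00) = $2,049.60 + 17.4% × $12,345.00 = $4,197.63
Medical Insurance Levy: YTD $376,370.00 ≥ cap $325,470.00 → $0.00
Training Fund Levy: 5% × $28,745.00 = $1,437.25
Total: $4,197.63 + $0.00 + $1,437.25 = $5,634.88

$5,634.88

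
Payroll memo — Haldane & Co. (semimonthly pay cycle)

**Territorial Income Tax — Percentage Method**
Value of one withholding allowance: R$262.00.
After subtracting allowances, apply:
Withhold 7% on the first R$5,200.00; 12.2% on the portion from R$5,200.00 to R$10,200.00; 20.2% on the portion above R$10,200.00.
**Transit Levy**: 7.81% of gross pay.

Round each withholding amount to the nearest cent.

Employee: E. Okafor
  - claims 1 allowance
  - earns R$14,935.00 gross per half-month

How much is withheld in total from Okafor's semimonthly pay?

R$3,043.97

Territorial Income Tax: taxable = R$14,935.00 − 1×R$262.00 = R$14,673.00
  R$974.00 + 20.2% × (R$14,673.00 − R$10,200.00) = R$974.00 + 20.2% × R$4,473.00 = R$1,877.55
Transit Levy: 7.81% × R$14,935.00 = R$1,166.42
Total: R$1,877.55 + R$1,166.42 = R$3,043.97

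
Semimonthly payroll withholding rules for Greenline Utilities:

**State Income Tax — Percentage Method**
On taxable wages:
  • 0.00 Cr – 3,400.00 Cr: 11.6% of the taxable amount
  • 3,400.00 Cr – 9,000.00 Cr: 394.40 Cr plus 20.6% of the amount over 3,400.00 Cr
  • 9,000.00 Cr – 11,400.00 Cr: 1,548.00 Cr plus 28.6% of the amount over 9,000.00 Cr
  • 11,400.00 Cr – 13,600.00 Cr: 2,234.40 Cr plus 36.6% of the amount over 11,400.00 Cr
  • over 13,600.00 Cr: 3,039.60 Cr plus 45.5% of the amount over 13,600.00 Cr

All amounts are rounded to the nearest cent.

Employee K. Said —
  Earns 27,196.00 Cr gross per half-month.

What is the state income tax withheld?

State Income Tax: taxable = 27,196.00 Cr
  3,039.60 Cr + 45.5% × (27,196.00 Cr − 13,600.00 Cr) = 3,039.60 Cr + 45.5% × 13,596.00 Cr = 9,225.78 Cr

9,225.78 Cr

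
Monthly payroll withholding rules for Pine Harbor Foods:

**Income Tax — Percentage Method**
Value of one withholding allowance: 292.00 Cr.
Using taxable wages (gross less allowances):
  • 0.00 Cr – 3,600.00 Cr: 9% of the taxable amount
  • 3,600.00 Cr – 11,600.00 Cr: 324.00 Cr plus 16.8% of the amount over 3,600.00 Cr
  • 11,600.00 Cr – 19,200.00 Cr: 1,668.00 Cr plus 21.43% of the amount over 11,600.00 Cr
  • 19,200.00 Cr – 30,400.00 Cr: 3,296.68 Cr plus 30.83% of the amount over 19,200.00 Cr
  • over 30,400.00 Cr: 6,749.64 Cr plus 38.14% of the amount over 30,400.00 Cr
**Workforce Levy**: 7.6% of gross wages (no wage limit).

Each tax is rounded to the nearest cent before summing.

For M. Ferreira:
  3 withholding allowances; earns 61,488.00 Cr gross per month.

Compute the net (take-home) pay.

Income Tax: taxable = 61,488.00 Cr − 3×292.00 Cr = 60,612.00 Cr
  6,749.64 Cr + 38.14% × (60,612.00 Cr − 30,400.00 Cr) = 6,749.64 Cr + 38.14% × 30,212.00 Cr = 18,272.50 Cr
Workforce Levy: 7.6% × 61,488.00 Cr = 4,673.09 Cr
Total withheld: 18,272.50 Cr + 4,673.09 Cr = 22,945.59 Cr
Net pay: 61,488.00 Cr − 22,945.59 Cr = 38,542.41 Cr

38,542.41 Cr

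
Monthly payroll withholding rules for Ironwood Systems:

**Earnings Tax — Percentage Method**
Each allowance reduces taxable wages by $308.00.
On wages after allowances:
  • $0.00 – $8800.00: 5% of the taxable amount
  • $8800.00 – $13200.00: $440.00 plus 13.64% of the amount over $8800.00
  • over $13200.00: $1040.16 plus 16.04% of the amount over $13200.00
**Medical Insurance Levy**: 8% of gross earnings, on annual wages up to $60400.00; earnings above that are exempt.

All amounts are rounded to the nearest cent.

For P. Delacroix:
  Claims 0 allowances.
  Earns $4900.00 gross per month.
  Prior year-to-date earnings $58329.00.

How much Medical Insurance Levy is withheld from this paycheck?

Medical Insurance Levy: cap $60400.00 − YTD $58329.00 = $2071.00 subject; 8% × $2071.00 = $165.68

$165.68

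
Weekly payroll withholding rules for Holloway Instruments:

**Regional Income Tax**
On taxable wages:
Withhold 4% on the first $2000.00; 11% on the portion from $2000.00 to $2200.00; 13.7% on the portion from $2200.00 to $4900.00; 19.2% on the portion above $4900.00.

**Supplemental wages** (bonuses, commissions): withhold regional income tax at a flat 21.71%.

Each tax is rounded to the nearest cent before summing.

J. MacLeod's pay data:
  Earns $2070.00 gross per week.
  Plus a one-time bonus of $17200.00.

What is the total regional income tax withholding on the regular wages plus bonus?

Regional Income Tax: taxable = $2070.00
  $80.00 + 11% × ($2070.00 − $2000.00) = $80.00 + 11% × $70.00 = $87.70
Supplemental (21.71% flat on bonus): 21.71% × $17200.00 = $3734.12
Total regional income tax: $87.70 + $3734.12 = $3821.82

$3821.82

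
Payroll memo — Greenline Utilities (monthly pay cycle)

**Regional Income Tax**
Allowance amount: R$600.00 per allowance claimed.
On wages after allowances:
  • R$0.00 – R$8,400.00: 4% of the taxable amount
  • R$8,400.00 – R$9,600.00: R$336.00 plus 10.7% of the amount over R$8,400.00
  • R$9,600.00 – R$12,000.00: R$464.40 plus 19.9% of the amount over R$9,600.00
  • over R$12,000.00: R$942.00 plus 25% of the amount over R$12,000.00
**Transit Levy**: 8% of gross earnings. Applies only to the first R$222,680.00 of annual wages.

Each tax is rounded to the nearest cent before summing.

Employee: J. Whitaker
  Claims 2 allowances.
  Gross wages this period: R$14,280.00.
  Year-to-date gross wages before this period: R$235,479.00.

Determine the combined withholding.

Regional Income Tax: taxable = R$14,280.00 − 2×R$600.00 = R$13,080.00
  R$942.00 + 25% × (R$13,080.00 − R$12,000.00) = R$942.00 + 25% × R$1,080.00 = R$1,212.00
Transit Levy: YTD R$235,479.00 ≥ cap R$222,680.00 → R$0.00
Total: R$1,212.00 + R$0.00 = R$1,212.00

R$1,212.00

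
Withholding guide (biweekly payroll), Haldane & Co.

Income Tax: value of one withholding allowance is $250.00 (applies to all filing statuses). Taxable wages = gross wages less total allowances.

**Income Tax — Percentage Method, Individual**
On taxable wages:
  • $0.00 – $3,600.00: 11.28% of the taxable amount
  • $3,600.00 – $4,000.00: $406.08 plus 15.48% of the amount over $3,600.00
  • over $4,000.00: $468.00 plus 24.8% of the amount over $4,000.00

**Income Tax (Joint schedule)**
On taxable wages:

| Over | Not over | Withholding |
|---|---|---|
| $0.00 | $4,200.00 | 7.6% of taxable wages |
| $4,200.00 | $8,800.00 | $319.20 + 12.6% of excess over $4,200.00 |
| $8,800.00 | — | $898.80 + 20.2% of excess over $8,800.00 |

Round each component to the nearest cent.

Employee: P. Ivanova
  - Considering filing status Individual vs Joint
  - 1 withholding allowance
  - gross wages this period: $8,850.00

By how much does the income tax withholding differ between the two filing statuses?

Income Tax (Individual): taxable = $8,850.00 − 1×$250.00 = $8,600.00
  $468.00 + 24.8% × ($8,600.00 − $4,000.00) = $468.00 + 24.8% × $4,600.00 = $1,608.80
Income Tax (Joint): taxable = $8,850.00 − 1×$250.00 = $8,600.00
  $319.20 + 12.6% × ($8,600.00 − $4,200.00) = $319.20 + 12.6% × $4,400.00 = $873.60
Difference: |$1,608.80 − $873.60| = $735.20 (higher under Individual)

$735.20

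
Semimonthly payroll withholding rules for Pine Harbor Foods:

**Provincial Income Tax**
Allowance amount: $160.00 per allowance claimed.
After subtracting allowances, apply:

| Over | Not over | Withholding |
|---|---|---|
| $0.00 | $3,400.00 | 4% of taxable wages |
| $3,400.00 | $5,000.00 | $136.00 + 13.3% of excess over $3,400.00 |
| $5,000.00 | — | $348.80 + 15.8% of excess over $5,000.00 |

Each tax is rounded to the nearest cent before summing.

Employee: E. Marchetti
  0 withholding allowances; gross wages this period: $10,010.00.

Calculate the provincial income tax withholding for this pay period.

$1,140.38

Provincial Income Tax: taxable = $10,010.00
  $348.80 + 15.8% × ($10,010.00 − $5,000.00) = $348.80 + 15.8% × $5,010.00 = $1,140.38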